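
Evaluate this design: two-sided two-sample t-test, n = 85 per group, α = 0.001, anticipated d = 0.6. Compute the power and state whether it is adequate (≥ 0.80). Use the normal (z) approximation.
Power ≈ 0.73; the study is underpowered (power < 0.80)

Power calculation (two-sample t-test, normal approximation):
z_β = d · √(n/2) - z_{α/2}
z_β = 0.6 · √(85/2) - 3.291
z_β = 0.6 · 6.519 - 3.291
z_β = 0.621

Power = Φ(z_β) = Φ(0.621) ≈ 0.733

Effect size d = 0.6 is medium by Cohen's convention (0.2/0.5/0.8).

Threshold: power ≥ 0.80 is conventionally adequate.
Power ≈ 0.73 → the study is underpowered (power < 0.80).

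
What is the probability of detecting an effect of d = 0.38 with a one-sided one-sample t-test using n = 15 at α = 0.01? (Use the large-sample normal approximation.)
Power ≈ 0.20

Power calculation (one-sample t-test, normal approximation):
z_β = d · √n - z_α
z_β = 0.38 · √15 - 2.326
z_β = 0.38 · 3.873 - 2.326
z_β = -0.855

Power = Φ(z_β) = Φ(-0.855) ≈ 0.196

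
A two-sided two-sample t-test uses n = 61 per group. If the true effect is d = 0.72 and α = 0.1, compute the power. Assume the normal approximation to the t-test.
Power ≈ 0.99

Power calculation (two-sample t-test, normal approximation):
z_β = d · √(n/2) - z_{α/2}
z_β = 0.72 · √(61/2) - 1.645
z_β = 0.72 · 5.523 - 1.645
z_β = 2.331

Power = Φ(z_β) = Φ(2.331) ≈ 0.990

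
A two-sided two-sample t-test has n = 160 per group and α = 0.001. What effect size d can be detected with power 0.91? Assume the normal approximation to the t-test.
d ≈ 0.52

Minimum detectable effect (two-sample t-test, normal approximation):
d = (z_{α/2} + z_β) / √(n/2)
d = (3.291 + 1.341) / √(160/2)
d = 4.631 / 8.944
d ≈ 0.52

By Cohen's convention (0.2 small / 0.5 medium / 0.8 large): medium effect.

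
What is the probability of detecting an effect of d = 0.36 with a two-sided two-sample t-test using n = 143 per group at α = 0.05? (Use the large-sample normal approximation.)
Power ≈ 0.86

Power calculation (two-sample t-test, normal approximation):
z_β = d · √(n/2) - z_{α/2}
z_β = 0.36 · √(143/2) - 1.960
z_β = 0.36 · 8.456 - 1.960
z_β = 1.084

Power = Φ(z_β) = Φ(1.084) ≈ 0.861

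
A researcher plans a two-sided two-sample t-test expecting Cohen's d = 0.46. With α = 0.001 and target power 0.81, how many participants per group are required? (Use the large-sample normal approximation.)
n = 165 per group

Sample size formula (two-sample t-test, normal approximation):
n = 2 · ((z_{α/2} + z_β) / d)²

z_{α/2} = 3.291 (for α = 0.001, two-sided)
z_β = 0.878 (for power = 0.81)
d = 0.46

n = 2 · ((3.291 + 0.878) / 0.46)²
n = 2 · (9.063)²
n ≈ 164.28
Round up to the next whole number: n = 165 per group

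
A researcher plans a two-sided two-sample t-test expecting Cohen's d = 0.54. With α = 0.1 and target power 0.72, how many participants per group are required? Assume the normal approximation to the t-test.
n = 35 per group

Sample size formula (two-sample t-test, normal approximation):
n = 2 · ((z_{α/2} + z_β) / d)²

z_{α/2} = 1.645 (for α = 0.1, two-sided)
z_β = 0.583 (for power = 0.72)
d = 0.54

n = 2 · ((1.645 + 0.583) / 0.54)²
n = 2 · (4.126)²
n ≈ 34.05
Round up to the next whole number: n = 35 per group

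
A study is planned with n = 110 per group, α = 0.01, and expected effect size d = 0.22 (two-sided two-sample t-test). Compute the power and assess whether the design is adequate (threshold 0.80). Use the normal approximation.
Power ≈ 0.17; the study is underpowered (power < 0.80)

Power calculation (two-sample t-test, normal approximation):
z_β = d · √(n/2) - z_{α/2}
z_β = 0.22 · √(110/2) - 2.576
z_β = 0.22 · 7.416 - 2.576
z_β = -0.944

Power = Φ(z_β) = Φ(-0.944) ≈ 0.173

Effect size d = 0.22 is small by Cohen's convention (0.2/0.5/0.8).

Threshold: power ≥ 0.80 is conventionally adequate.
Power ≈ 0.17 → the study is underpowered (power < 0.80).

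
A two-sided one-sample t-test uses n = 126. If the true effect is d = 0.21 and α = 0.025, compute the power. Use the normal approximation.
Power ≈ 0.55

Power calculation (one-sample t-test, normal approximation):
z_β = d · √n - z_{α/2}
z_β = 0.21 · √126 - 2.241
z_β = 0.21 · 11.225 - 2.241
z_β = 0.116

Power = Φ(z_β) = Φ(0.116) ≈ 0.546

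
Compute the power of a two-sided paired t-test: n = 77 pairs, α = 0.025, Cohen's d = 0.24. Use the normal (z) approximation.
Power ≈ 0.45

Power calculation (paired t-test, normal approximation):
z_β = d · √n - z_{α/2}
z_β = 0.24 · √77 - 2.241
z_β = 0.24 · 8.775 - 2.241
z_β = -0.135

Power = Φ(z_β) = Φ(-0.135) ≈ 0.446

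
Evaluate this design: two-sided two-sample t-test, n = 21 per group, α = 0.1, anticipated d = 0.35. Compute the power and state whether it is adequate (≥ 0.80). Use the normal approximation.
Power ≈ 0.30; the study is underpowered (power < 0.80)

Power calculation (two-sample t-test, normal approximation):
z_β = d · √(n/2) - z_{α/2}
z_β = 0.35 · √(21/2) - 1.645
z_β = 0.35 · 3.240 - 1.645
z_β = -0.511

Power = Φ(z_β) = Φ(-0.511) ≈ 0.305

Effect size d = 0.35 is small by Cohen's convention (0.2/0.5/0.8).

Threshold: power ≥ 0.80 is conventionally adequate.
Power ≈ 0.30 → the study is underpowered (power < 0.80).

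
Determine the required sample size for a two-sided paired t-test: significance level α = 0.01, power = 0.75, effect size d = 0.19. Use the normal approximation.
n = 293 pairs

Sample size formula (paired t-test, normal approximation):
n = ((z_{α/2} + z_β) / d)²

z_{α/2} = 2.576 (for α = 0.01, two-sided)
z_β = 0.674 (for power = 0.75)
d = 0.19

n = ((2.576 + 0.674) / 0.19)²
n = (17.105)²
n ≈ 292.58
Round up to the next whole number: n = 293 pairs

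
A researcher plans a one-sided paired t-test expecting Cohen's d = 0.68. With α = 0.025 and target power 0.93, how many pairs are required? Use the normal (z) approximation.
n = 26 pairs

Sample size formula (paired t-test, normal approximation):
n = ((z_α + z_β) / d)²

z_α = 1.960 (for α = 0.025, one-sided)
z_β = 1.476 (for power = 0.93)
d = 0.68

n = ((1.960 + 1.476) / 0.68)²
n = (5.053)²
n ≈ 25.53
Round up to the next whole number: n = 26 pairs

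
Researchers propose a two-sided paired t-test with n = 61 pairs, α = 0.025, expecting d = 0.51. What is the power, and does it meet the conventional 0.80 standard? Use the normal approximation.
Power ≈ 0.96; the study is adequately powered (power ≥ 0.80)

Power calculation (paired t-test, normal approximation):
z_β = d · √n - z_{α/2}
z_β = 0.51 · √61 - 2.241
z_β = 0.51 · 7.810 - 2.241
z_β = 1.742

Power = Φ(z_β) = Φ(1.742) ≈ 0.959

Effect size d = 0.51 is medium by Cohen's convention (0.2/0.5/0.8).

Threshold: power ≥ 0.80 is conventionally adequate.
Power ≈ 0.96 → the study is adequately powered (power ≥ 0.80).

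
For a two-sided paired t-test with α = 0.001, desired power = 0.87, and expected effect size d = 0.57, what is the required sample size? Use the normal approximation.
n = 61 pairs

Sample size formula (paired t-test, normal approximation):
n = ((z_{α/2} + z_β) / d)²

z_{α/2} = 3.291 (for α = 0.001, two-sided)
z_β = 1.126 (for power = 0.87)
d = 0.57

n = ((3.291 + 1.126) / 0.57)²
n = (7.749)²
n ≈ 60.05
Round up to the next whole number: n = 61 pairs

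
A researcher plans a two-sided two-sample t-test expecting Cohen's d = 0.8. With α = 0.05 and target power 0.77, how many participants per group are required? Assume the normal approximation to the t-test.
n = 23 per group

Sample size formula (two-sample t-test, normal approximation):
n = 2 · ((z_{α/2} + z_β) / d)²

z_{α/2} = 1.960 (for α = 0.05, two-sided)
z_β = 0.739 (for power = 0.77)
d = 0.8

n = 2 · ((1.960 + 0.739) / 0.8)²
n = 2 · (3.374)²
n ≈ 22.77
Round up to the next whole number: n = 23 per group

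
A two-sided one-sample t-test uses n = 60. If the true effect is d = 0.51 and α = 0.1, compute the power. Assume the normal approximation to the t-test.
Power ≈ 0.99

Power calculation (one-sample t-test, normal approximation):
z_β = d · √n - z_{α/2}
z_β = 0.51 · √60 - 1.645
z_β = 0.51 · 7.746 - 1.645
z_β = 2.306

Power = Φ(z_β) = Φ(2.306) ≈ 0.989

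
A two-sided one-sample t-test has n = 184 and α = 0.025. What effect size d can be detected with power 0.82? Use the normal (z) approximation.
d ≈ 0.23

Minimum detectable effect (one-sample t-test, normal approximation):
d = (z_{α/2} + z_β) / √n
d = (2.241 + 0.915) / √184
d = 3.157 / 13.565
d ≈ 0.23

By Cohen's convention (0.2 small / 0.5 medium / 0.8 large): small effect.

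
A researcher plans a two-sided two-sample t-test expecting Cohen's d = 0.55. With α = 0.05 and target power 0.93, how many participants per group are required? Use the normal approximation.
n = 79 per group

Sample size formula (two-sample t-test, normal approximation):
n = 2 · ((z_{α/2} + z_β) / d)²

z_{α/2} = 1.960 (for α = 0.05, two-sided)
z_β = 1.476 (for power = 0.93)
d = 0.55

n = 2 · ((1.960 + 1.476) / 0.55)²
n = 2 · (6.247)²
n ≈ 78.05
Round up to the next whole number: n = 79 per group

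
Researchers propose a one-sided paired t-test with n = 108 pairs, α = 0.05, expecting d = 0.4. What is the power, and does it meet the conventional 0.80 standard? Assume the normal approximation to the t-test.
Power ≈ 0.99; the study is adequately powered (power ≥ 0.80)

Power calculation (paired t-test, normal approximation):
z_β = d · √n - z_α
z_β = 0.4 · √108 - 1.645
z_β = 0.4 · 10.392 - 1.645
z_β = 2.512

Power = Φ(z_β) = Φ(2.512) ≈ 0.994

Effect size d = 0.4 is small by Cohen's convention (0.2/0.5/0.8).

Threshold: power ≥ 0.80 is conventionally adequate.
Power ≈ 0.99 → the study is adequately powered (power ≥ 0.80).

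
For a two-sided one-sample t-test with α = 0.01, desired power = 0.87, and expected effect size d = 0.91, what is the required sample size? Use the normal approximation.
n = 17

Sample size formula (one-sample t-test, normal approximation):
n = ((z_{α/2} + z_β) / d)²

z_{α/2} = 2.576 (for α = 0.01, two-sided)
z_β = 1.126 (for power = 0.87)
d = 0.91

n = ((2.576 + 1.126) / 0.91)²
n = (4.068)²
n ≈ 16.55
Round up to the next whole number: n = 17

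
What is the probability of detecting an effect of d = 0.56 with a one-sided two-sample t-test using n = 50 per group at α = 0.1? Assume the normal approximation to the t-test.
Power ≈ 0.94

Power calculation (two-sample t-test, normal approximation):
z_β = d · √(n/2) - z_α
z_β = 0.56 · √(50/2) - 1.282
z_β = 0.56 · 5.000 - 1.282
z_β = 1.518

Power = Φ(z_β) = Φ(1.518) ≈ 0.936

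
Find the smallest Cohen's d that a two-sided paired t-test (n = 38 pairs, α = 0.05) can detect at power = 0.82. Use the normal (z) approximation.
d ≈ 0.47

Minimum detectable effect (paired t-test, normal approximation):
d = (z_{α/2} + z_β) / √n
d = (1.960 + 0.915) / √38
d = 2.875 / 6.164
d ≈ 0.47

By Cohen's convention (0.2 small / 0.5 medium / 0.8 large): small effect.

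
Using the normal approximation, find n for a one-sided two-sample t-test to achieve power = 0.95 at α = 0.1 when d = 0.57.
n = 53 per group

Sample size formula (two-sample t-test, normal approximation):
n = 2 · ((z_α + z_β) / d)²

z_α = 1.282 (for α = 0.1, one-sided)
z_β = 1.645 (for power = 0.95)
d = 0.57

n = 2 · ((1.282 + 1.645) / 0.57)²
n = 2 · (5.135)²
n ≈ 52.74
Round up to the next whole number: n = 53 per group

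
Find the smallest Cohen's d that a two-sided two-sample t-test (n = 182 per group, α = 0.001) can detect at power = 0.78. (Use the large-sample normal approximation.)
d ≈ 0.43

Minimum detectable effect (two-sample t-test, normal approximation):
d = (z_{α/2} + z_β) / √(n/2)
d = (3.291 + 0.772) / √(182/2)
d = 4.063 / 9.539
d ≈ 0.43

By Cohen's convention (0.2 small / 0.5 medium / 0.8 large): small effect.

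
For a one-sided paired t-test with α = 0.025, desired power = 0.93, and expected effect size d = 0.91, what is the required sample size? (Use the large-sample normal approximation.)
n = 15 pairs

Sample size formula (paired t-test, normal approximation):
n = ((z_α + z_β) / d)²

z_α = 1.960 (for α = 0.025, one-sided)
z_β = 1.476 (for power = 0.93)
d = 0.91

n = ((1.960 + 1.476) / 0.91)²
n = (3.776)²
n ≈ 14.26
Round up to the next whole number: n = 15 pairs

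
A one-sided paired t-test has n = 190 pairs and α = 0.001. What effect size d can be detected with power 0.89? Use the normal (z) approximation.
d ≈ 0.31

Minimum detectable effect (paired t-test, normal approximation):
d = (z_α + z_β) / √n
d = (3.090 + 1.227) / √190
d = 4.317 / 13.784
d ≈ 0.31

By Cohen's convention (0.2 small / 0.5 medium / 0.8 large): small effect.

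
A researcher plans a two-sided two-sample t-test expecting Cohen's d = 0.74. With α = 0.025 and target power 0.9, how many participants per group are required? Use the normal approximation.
n = 46 per group

Sample size formula (two-sample t-test, normal approximation):
n = 2 · ((z_{α/2} + z_β) / d)²

z_{α/2} = 2.241 (for α = 0.025, two-sided)
z_β = 1.282 (for power = 0.9)
d = 0.74

n = 2 · ((2.241 + 1.282) / 0.74)²
n = 2 · (4.761)²
n ≈ 45.33
Round up to the next whole number: n = 46 per group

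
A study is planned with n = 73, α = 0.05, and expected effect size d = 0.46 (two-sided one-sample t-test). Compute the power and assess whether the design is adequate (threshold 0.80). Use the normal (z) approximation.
Power ≈ 0.98; the study is adequately powered (power ≥ 0.80)

Power calculation (one-sample t-test, normal approximation):
z_β = d · √n - z_{α/2}
z_β = 0.46 · √73 - 1.960
z_β = 0.46 · 8.544 - 1.960
z_β = 1.970

Power = Φ(z_β) = Φ(1.970) ≈ 0.976

Effect size d = 0.46 is small by Cohen's convention (0.2/0.5/0.8).

Threshold: power ≥ 0.80 is conventionally adequate.
Power ≈ 0.98 → the study is adequately powered (power ≥ 0.80).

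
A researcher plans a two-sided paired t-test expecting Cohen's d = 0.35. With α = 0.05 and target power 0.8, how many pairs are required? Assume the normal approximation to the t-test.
n = 65 pairs

Sample size formula (paired t-test, normal approximation):
n = ((z_{α/2} + z_β) / d)²

z_{α/2} = 1.960 (for α = 0.05, two-sided)
z_β = 0.842 (for power = 0.8)
d = 0.35

n = ((1.960 + 0.842) / 0.35)²
n = (8.006)²
n ≈ 64.10
Round up to the next whole number: n = 65 pairs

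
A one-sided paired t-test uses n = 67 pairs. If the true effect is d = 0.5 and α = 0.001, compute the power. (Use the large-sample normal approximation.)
Power ≈ 0.84

Power calculation (paired t-test, normal approximation):
z_β = d · √n - z_α
z_β = 0.5 · √67 - 3.090
z_β = 0.5 · 8.185 - 3.090
z_β = 1.002

Power = Φ(z_β) = Φ(1.002) ≈ 0.842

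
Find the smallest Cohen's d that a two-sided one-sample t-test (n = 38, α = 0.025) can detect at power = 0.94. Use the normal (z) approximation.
d ≈ 0.62

Minimum detectable effect (one-sample t-test, normal approximation):
d = (z_{α/2} + z_β) / √n
d = (2.241 + 1.555) / √38
d = 3.796 / 6.164
d ≈ 0.62

By Cohen's convention (0.2 small / 0.5 medium / 0.8 large): medium effect.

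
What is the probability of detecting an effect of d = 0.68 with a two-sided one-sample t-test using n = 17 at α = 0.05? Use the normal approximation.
Power ≈ 0.80

Power calculation (one-sample t-test, normal approximation):
z_β = d · √n - z_{α/2}
z_β = 0.68 · √17 - 1.960
z_β = 0.68 · 4.123 - 1.960
z_β = 0.844

Power = Φ(z_β) = Φ(0.844) ≈ 0.801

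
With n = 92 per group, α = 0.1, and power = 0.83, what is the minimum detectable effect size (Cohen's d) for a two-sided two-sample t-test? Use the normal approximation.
d ≈ 0.38

Minimum detectable effect (two-sample t-test, normal approximation):
d = (z_{α/2} + z_β) / √(n/2)
d = (1.645 + 0.954) / √(92/2)
d = 2.599 / 6.782
d ≈ 0.38

By Cohen's convention (0.2 small / 0.5 medium / 0.8 large): small effect.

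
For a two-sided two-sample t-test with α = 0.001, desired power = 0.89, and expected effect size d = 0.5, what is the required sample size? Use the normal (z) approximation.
n = 164 per group

Sample size formula (two-sample t-test, normal approximation):
n = 2 · ((z_{α/2} + z_β) / d)²

z_{α/2} = 3.291 (for α = 0.001, two-sided)
z_β = 1.227 (for power = 0.89)
d = 0.5

n = 2 · ((3.291 + 1.227) / 0.5)²
n = 2 · (9.036)²
n ≈ 163.30
Round up to the next whole number: n = 164 per group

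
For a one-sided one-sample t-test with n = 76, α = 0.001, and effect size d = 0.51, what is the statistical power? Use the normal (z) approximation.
Power ≈ 0.91

Power calculation (one-sample t-test, normal approximation):
z_β = d · √n - z_α
z_β = 0.51 · √76 - 3.090
z_β = 0.51 · 8.718 - 3.090
z_β = 1.356

Power = Φ(z_β) = Φ(1.356) ≈ 0.912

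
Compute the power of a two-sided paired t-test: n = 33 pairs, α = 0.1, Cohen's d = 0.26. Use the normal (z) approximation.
Power ≈ 0.44

Power calculation (paired t-test, normal approximation):
z_β = d · √n - z_{α/2}
z_β = 0.26 · √33 - 1.645
z_β = 0.26 · 5.745 - 1.645
z_β = -0.151

Power = Φ(z_β) = Φ(-0.151) ≈ 0.440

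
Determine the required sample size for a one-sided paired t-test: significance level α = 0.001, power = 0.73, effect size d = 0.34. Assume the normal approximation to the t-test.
n = 119 pairs

Sample size formula (paired t-test, normal approximation):
n = ((z_α + z_β) / d)²

z_α = 3.090 (for α = 0.001, one-sided)
z_β = 0.613 (for power = 0.73)
d = 0.34

n = ((3.090 + 0.613) / 0.34)²
n = (10.891)²
n ≈ 118.61
Round up to the next whole number: n = 119 pairs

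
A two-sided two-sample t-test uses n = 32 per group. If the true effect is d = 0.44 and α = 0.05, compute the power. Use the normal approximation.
Power ≈ 0.42

Power calculation (two-sample t-test, normal approximation):
z_β = d · √(n/2) - z_{α/2}
z_β = 0.44 · √(32/2) - 1.960
z_β = 0.44 · 4.000 - 1.960
z_β = -0.200

Power = Φ(z_β) = Φ(-0.200) ≈ 0.421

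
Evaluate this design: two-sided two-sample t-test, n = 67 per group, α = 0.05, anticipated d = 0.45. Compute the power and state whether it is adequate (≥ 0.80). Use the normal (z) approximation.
Power ≈ 0.74; the study is underpowered (power < 0.80)

Power calculation (two-sample t-test, normal approximation):
z_β = d · √(n/2) - z_{α/2}
z_β = 0.45 · √(67/2) - 1.960
z_β = 0.45 · 5.788 - 1.960
z_β = 0.645

Power = Φ(z_β) = Φ(0.645) ≈ 0.740

Effect size d = 0.45 is small by Cohen's convention (0.2/0.5/0.8).

Threshold: power ≥ 0.80 is conventionally adequate.
Power ≈ 0.74 → the study is underpowered (power < 0.80).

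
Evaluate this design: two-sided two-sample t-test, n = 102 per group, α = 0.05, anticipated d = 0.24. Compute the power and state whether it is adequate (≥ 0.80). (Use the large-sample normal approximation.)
Power ≈ 0.40; the study is underpowered (power < 0.80)

Power calculation (two-sample t-test, normal approximation):
z_β = d · √(n/2) - z_{α/2}
z_β = 0.24 · √(102/2) - 1.960
z_β = 0.24 · 7.141 - 1.960
z_β = -0.246

Power = Φ(z_β) = Φ(-0.246) ≈ 0.403

Effect size d = 0.24 is small by Cohen's convention (0.2/0.5/0.8).

Threshold: power ≥ 0.80 is conventionally adequate.
Power ≈ 0.40 → the study is underpowered (power < 0.80).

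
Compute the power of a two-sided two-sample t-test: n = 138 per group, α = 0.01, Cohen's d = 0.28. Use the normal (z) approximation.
Power ≈ 0.40

Power calculation (two-sample t-test, normal approximation):
z_β = d · √(n/2) - z_{α/2}
z_β = 0.28 · √(138/2) - 2.576
z_β = 0.28 · 8.307 - 2.576
z_β = -0.250

Power = Φ(z_β) = Φ(-0.250) ≈ 0.401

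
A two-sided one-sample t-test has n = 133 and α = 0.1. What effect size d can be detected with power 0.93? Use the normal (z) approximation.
d ≈ 0.27

Minimum detectable effect (one-sample t-test, normal approximation):
d = (z_{α/2} + z_β) / √n
d = (1.645 + 1.476) / √133
d = 3.121 / 11.533
d ≈ 0.27

By Cohen's convention (0.2 small / 0.5 medium / 0.8 large): small effect.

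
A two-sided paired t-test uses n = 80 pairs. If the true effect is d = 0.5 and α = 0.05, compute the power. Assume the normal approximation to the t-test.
Power ≈ 0.99

Power calculation (paired t-test, normal approximation):
z_β = d · √n - z_{α/2}
z_β = 0.5 · √80 - 1.960
z_β = 0.5 · 8.944 - 1.960
z_β = 2.512

Power = Φ(z_β) = Φ(2.512) ≈ 0.994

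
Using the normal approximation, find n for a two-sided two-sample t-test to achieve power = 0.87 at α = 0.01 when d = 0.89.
n = 35 per group

Sample size formula (two-sample t-test, normal approximation):
n = 2 · ((z_{α/2} + z_β) / d)²

z_{α/2} = 2.576 (for α = 0.01, two-sided)
z_β = 1.126 (for power = 0.87)
d = 0.89

n = 2 · ((2.576 + 1.126) / 0.89)²
n = 2 · (4.160)²
n ≈ 34.61
Round up to the next whole number: n = 35 per group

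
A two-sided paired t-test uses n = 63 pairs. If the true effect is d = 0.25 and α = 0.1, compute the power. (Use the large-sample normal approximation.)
Power ≈ 0.63

Power calculation (paired t-test, normal approximation):
z_β = d · √n - z_{α/2}
z_β = 0.25 · √63 - 1.645
z_β = 0.25 · 7.937 - 1.645
z_β = 0.339

Power = Φ(z_β) = Φ(0.339) ≈ 0.633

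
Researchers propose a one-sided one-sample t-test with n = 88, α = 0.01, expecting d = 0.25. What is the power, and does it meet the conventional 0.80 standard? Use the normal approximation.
Power ≈ 0.51; the study is underpowered (power < 0.80)

Power calculation (one-sample t-test, normal approximation):
z_β = d · √n - z_α
z_β = 0.25 · √88 - 2.326
z_β = 0.25 · 9.381 - 2.326
z_β = 0.019

Power = Φ(z_β) = Φ(0.019) ≈ 0.508

Effect size d = 0.25 is small by Cohen's convention (0.2/0.5/0.8).

Threshold: power ≥ 0.80 is conventionally adequate.
Power ≈ 0.51 → the study is underpowered (power < 0.80).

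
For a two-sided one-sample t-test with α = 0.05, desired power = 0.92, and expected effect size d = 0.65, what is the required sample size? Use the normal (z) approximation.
n = 27

Sample size formula (one-sample t-test, normal approximation):
n = ((z_{α/2} + z_β) / d)²

z_{α/2} = 1.960 (for α = 0.05, two-sided)
z_β = 1.405 (for power = 0.92)
d = 0.65

n = ((1.960 + 1.405) / 0.65)²
n = (5.177)²
n ≈ 26.80
Round up to the next whole number: n = 27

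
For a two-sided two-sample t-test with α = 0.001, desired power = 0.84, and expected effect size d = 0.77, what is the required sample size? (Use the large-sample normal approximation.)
n = 62 per group

Sample size formula (two-sample t-test, normal approximation):
n = 2 · ((z_{α/2} + z_β) / d)²

z_{α/2} = 3.291 (for α = 0.001, two-sided)
z_β = 0.994 (for power = 0.84)
d = 0.77

n = 2 · ((3.291 + 0.994) / 0.77)²
n = 2 · (5.565)²
n ≈ 61.94
Round up to the next whole number: n = 62 per group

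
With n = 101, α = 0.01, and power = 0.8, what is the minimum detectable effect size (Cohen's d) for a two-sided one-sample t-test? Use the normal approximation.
d ≈ 0.34

Minimum detectable effect (one-sample t-test, normal approximation):
d = (z_{α/2} + z_β) / √n
d = (2.576 + 0.842) / √101
d = 3.417 / 10.050
d ≈ 0.34

By Cohen's convention (0.2 small / 0.5 medium / 0.8 large): small effect.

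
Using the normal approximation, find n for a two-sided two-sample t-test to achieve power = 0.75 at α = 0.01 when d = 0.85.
n = 30 per group

Sample size formula (two-sample t-test, normal approximation):
n = 2 · ((z_{α/2} + z_β) / d)²

z_{α/2} = 2.576 (for α = 0.01, two-sided)
z_β = 0.674 (for power = 0.75)
d = 0.85

n = 2 · ((2.576 + 0.674) / 0.85)²
n = 2 · (3.824)²
n ≈ 29.25
Round up to the next whole number: n = 30 per group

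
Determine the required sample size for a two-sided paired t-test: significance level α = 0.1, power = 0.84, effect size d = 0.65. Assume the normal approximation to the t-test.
n = 17 pairs

Sample size formula (paired t-test, normal approximation):
n = ((z_{α/2} + z_β) / d)²

z_{α/2} = 1.645 (for α = 0.1, two-sided)
z_β = 0.994 (for power = 0.84)
d = 0.65

n = ((1.645 + 0.994) / 0.65)²
n = (4.060)²
n ≈ 16.48
Round up to the next whole number: n = 17 pairs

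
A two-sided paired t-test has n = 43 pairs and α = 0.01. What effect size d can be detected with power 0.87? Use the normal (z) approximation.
d ≈ 0.56

Minimum detectable effect (paired t-test, normal approximation):
d = (z_{α/2} + z_β) / √n
d = (2.576 + 1.126) / √43
d = 3.702 / 6.557
d ≈ 0.56

By Cohen's convention (0.2 small / 0.5 medium / 0.8 large): medium effect.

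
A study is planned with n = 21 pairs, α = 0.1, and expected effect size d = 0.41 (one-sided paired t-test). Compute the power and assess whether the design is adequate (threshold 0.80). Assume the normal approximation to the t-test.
Power ≈ 0.72; the study is underpowered (power < 0.80)

Power calculation (paired t-test, normal approximation):
z_β = d · √n - z_α
z_β = 0.41 · √21 - 1.282
z_β = 0.41 · 4.583 - 1.282
z_β = 0.597

Power = Φ(z_β) = Φ(0.597) ≈ 0.725

Effect size d = 0.41 is small by Cohen's convention (0.2/0.5/0.8).

Threshold: power ≥ 0.80 is conventionally adequate.
Power ≈ 0.72 → the study is underpowered (power < 0.80).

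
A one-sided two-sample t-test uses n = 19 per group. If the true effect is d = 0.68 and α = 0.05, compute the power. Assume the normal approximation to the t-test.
Power ≈ 0.67

Power calculation (two-sample t-test, normal approximation):
z_β = d · √(n/2) - z_α
z_β = 0.68 · √(19/2) - 1.645
z_β = 0.68 · 3.082 - 1.645
z_β = 0.451

Power = Φ(z_β) = Φ(0.451) ≈ 0.674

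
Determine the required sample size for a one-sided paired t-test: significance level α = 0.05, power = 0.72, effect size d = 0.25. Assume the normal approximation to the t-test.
n = 80 pairs

Sample size formula (paired t-test, normal approximation):
n = ((z_α + z_β) / d)²

z_α = 1.645 (for α = 0.05, one-sided)
z_β = 0.583 (for power = 0.72)
d = 0.25

n = ((1.645 + 0.583) / 0.25)²
n = (8.912)²
n ≈ 79.42
Round up to the next whole number: n = 80 pairs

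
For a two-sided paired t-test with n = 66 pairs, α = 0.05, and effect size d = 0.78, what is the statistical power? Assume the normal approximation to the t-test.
Power ≈ 1.00

Power calculation (paired t-test, normal approximation):
z_β = d · √n - z_{α/2}
z_β = 0.78 · √66 - 1.960
z_β = 0.78 · 8.124 - 1.960
z_β = 4.377

Power = Φ(z_β) = Φ(4.377) ≈ 1.000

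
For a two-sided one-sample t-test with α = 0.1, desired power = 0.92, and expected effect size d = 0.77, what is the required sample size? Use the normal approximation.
n = 16

Sample size formula (one-sample t-test, normal approximation):
n = ((z_{α/2} + z_β) / d)²

z_{α/2} = 1.645 (for α = 0.1, two-sided)
z_β = 1.405 (for power = 0.92)
d = 0.77

n = ((1.645 + 1.405) / 0.77)²
n = (3.961)²
n ≈ 15.69
Round up to the next whole number: n = 16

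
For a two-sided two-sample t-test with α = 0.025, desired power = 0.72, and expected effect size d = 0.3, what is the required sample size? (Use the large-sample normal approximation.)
n = 178 per group

Sample size formula (two-sample t-test, normal approximation):
n = 2 · ((z_{α/2} + z_β) / d)²

z_{α/2} = 2.241 (for α = 0.025, two-sided)
z_β = 0.583 (for power = 0.72)
d = 0.3

n = 2 · ((2.241 + 0.583) / 0.3)²
n = 2 · (9.413)²
n ≈ 177.21
Round up to the next whole number: n = 178 per group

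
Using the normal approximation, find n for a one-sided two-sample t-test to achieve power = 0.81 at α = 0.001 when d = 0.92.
n = 38 per group

Sample size formula (two-sample t-test, normal approximation):
n = 2 · ((z_α + z_β) / d)²

z_α = 3.090 (for α = 0.001, one-sided)
z_β = 0.878 (for power = 0.81)
d = 0.92

n = 2 · ((3.090 + 0.878) / 0.92)²
n = 2 · (4.313)²
n ≈ 37.20
Round up to the next whole number: n = 38 per group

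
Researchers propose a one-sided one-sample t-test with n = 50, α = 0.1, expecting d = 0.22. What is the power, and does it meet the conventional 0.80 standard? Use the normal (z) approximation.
Power ≈ 0.61; the study is underpowered (power < 0.80)

Power calculation (one-sample t-test, normal approximation):
z_β = d · √n - z_α
z_β = 0.22 · √50 - 1.282
z_β = 0.22 · 7.071 - 1.282
z_β = 0.274

Power = Φ(z_β) = Φ(0.274) ≈ 0.608

Effect size d = 0.22 is small by Cohen's convention (0.2/0.5/0.8).

Threshold: power ≥ 0.80 is conventionally adequate.
Power ≈ 0.61 → the study is underpowered (power < 0.80).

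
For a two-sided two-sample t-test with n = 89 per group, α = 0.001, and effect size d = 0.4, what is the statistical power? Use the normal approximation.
Power ≈ 0.27

Power calculation (two-sample t-test, normal approximation):
z_β = d · √(n/2) - z_{α/2}
z_β = 0.4 · √(89/2) - 3.291
z_β = 0.4 · 6.671 - 3.291
z_β = -0.622

Power = Φ(z_β) = Φ(-0.622) ≈ 0.267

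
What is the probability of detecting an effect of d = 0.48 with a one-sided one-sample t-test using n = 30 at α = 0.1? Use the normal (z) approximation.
Power ≈ 0.91

Power calculation (one-sample t-test, normal approximation):
z_β = d · √n - z_α
z_β = 0.48 · √30 - 1.282
z_β = 0.48 · 5.477 - 1.282
z_β = 1.348

Power = Φ(z_β) = Φ(1.348) ≈ 0.911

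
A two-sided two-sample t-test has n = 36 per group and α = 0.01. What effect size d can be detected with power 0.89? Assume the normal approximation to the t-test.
d ≈ 0.90

Minimum detectable effect (two-sample t-test, normal approximation):
d = (z_{α/2} + z_β) / √(n/2)
d = (2.576 + 1.227) / √(36/2)
d = 3.802 / 4.243
d ≈ 0.90

By Cohen's convention (0.2 small / 0.5 medium / 0.8 large): large effect.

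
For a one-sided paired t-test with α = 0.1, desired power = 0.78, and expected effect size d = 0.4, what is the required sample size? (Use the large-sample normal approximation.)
n = 27 pairs

Sample size formula (paired t-test, normal approximation):
n = ((z_α + z_β) / d)²

z_α = 1.282 (for α = 0.1, one-sided)
z_β = 0.772 (for power = 0.78)
d = 0.4

n = ((1.282 + 0.772) / 0.4)²
n = (5.135)²
n ≈ 26.37
Round up to the next whole number: n = 27 pairs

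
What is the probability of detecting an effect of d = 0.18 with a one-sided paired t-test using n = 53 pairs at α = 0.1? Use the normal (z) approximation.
Power ≈ 0.51

Power calculation (paired t-test, normal approximation):
z_β = d · √n - z_α
z_β = 0.18 · √53 - 1.282
z_β = 0.18 · 7.280 - 1.282
z_β = 0.029

Power = Φ(z_β) = Φ(0.029) ≈ 0.512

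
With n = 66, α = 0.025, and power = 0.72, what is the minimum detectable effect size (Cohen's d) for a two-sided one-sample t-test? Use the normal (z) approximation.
d ≈ 0.35

Minimum detectable effect (one-sample t-test, normal approximation):
d = (z_{α/2} + z_β) / √n
d = (2.241 + 0.583) / √66
d = 2.824 / 8.124
d ≈ 0.35

By Cohen's convention (0.2 small / 0.5 medium / 0.8 large): small effect.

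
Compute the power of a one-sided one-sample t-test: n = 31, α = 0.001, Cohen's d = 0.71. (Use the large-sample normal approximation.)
Power ≈ 0.81

Power calculation (one-sample t-test, normal approximation):
z_β = d · √n - z_α
z_β = 0.71 · √31 - 3.090
z_β = 0.71 · 5.568 - 3.090
z_β = 0.863

Power = Φ(z_β) = Φ(0.863) ≈ 0.806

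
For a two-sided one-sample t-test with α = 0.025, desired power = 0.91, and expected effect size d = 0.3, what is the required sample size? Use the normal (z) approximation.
n = 143

Sample size formula (one-sample t-test, normal approximation):
n = ((z_{α/2} + z_β) / d)²

z_{α/2} = 2.241 (for α = 0.025, two-sided)
z_β = 1.341 (for power = 0.91)
d = 0.3

n = ((2.241 + 1.341) / 0.3)²
n = (11.940)²
n ≈ 142.56
Round up to the next whole number: n = 143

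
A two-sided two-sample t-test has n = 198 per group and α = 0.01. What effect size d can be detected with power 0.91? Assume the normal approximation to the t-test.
d ≈ 0.39

Minimum detectable effect (two-sample t-test, normal approximation):
d = (z_{α/2} + z_β) / √(n/2)
d = (2.576 + 1.341) / √(198/2)
d = 3.917 / 9.950
d ≈ 0.39

By Cohen's convention (0.2 small / 0.5 medium / 0.8 large): small effect.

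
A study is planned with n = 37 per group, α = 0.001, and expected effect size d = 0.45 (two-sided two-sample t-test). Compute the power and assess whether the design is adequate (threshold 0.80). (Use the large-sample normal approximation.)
Power ≈ 0.09; the study is underpowered (power < 0.80)

Power calculation (two-sample t-test, normal approximation):
z_β = d · √(n/2) - z_{α/2}
z_β = 0.45 · √(37/2) - 3.291
z_β = 0.45 · 4.301 - 3.291
z_β = -1.355

Power = Φ(z_β) = Φ(-1.355) ≈ 0.088

Effect size d = 0.45 is small by Cohen's convention (0.2/0.5/0.8).

Threshold: power ≥ 0.80 is conventionally adequate.
Power ≈ 0.09 → the study is underpowered (power < 0.80).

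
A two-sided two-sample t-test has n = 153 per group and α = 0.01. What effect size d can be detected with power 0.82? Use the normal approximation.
d ≈ 0.40

Minimum detectable effect (two-sample t-test, normal approximation):
d = (z_{α/2} + z_β) / √(n/2)
d = (2.576 + 0.915) / √(153/2)
d = 3.491 / 8.746
d ≈ 0.40

By Cohen's convention (0.2 small / 0.5 medium / 0.8 large): small effect.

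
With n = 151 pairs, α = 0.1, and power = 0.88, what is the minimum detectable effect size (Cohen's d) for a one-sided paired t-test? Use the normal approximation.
d ≈ 0.20

Minimum detectable effect (paired t-test, normal approximation):
d = (z_α + z_β) / √n
d = (1.282 + 1.175) / √151
d = 2.457 / 12.288
d ≈ 0.20

By Cohen's convention (0.2 small / 0.5 medium / 0.8 large): small effect.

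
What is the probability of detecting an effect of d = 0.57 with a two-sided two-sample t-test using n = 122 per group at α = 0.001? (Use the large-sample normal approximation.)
Power ≈ 0.88

Power calculation (two-sample t-test, normal approximation):
z_β = d · √(n/2) - z_{α/2}
z_β = 0.57 · √(122/2) - 3.291
z_β = 0.57 · 7.810 - 3.291
z_β = 1.161

Power = Φ(z_β) = Φ(1.161) ≈ 0.877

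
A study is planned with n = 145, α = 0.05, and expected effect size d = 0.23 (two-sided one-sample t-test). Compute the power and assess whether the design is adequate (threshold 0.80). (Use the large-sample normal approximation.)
Power ≈ 0.79; the study is underpowered (power < 0.80)

Power calculation (one-sample t-test, normal approximation):
z_β = d · √n - z_{α/2}
z_β = 0.23 · √145 - 1.960
z_β = 0.23 · 12.042 - 1.960
z_β = 0.810

Power = Φ(z_β) = Φ(0.810) ≈ 0.791

Effect size d = 0.23 is small by Cohen's convention (0.2/0.5/0.8).

Threshold: power ≥ 0.80 is conventionally adequate.
Power ≈ 0.79 → the study is underpowered (power < 0.80).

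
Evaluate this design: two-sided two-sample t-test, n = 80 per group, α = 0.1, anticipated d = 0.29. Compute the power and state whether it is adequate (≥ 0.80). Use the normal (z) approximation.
Power ≈ 0.58; the study is underpowered (power < 0.80)

Power calculation (two-sample t-test, normal approximation):
z_β = d · √(n/2) - z_{α/2}
z_β = 0.29 · √(80/2) - 1.645
z_β = 0.29 · 6.325 - 1.645
z_β = 0.189

Power = Φ(z_β) = Φ(0.189) ≈ 0.575

Effect size d = 0.29 is small by Cohen's convention (0.2/0.5/0.8).

Threshold: power ≥ 0.80 is conventionally adequate.
Power ≈ 0.58 → the study is underpowered (power < 0.80).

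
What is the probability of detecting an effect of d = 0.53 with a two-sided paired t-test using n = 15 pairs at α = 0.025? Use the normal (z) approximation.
Power ≈ 0.43

Power calculation (paired t-test, normal approximation):
z_β = d · √n - z_{α/2}
z_β = 0.53 · √15 - 2.241
z_β = 0.53 · 3.873 - 2.241
z_β = -0.189

Power = Φ(z_β) = Φ(-0.189) ≈ 0.425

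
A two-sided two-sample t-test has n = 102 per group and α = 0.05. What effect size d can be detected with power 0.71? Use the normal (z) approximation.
d ≈ 0.35

Minimum detectable effect (two-sample t-test, normal approximation):
d = (z_{α/2} + z_β) / √(n/2)
d = (1.960 + 0.553) / √(102/2)
d = 2.513 / 7.141
d ≈ 0.35

By Cohen's convention (0.2 small / 0.5 medium / 0.8 large): small effect.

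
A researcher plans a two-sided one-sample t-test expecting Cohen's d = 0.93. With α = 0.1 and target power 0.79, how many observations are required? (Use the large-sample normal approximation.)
n = 7

Sample size formula (one-sample t-test, normal approximation):
n = ((z_{α/2} + z_β) / d)²

z_{α/2} = 1.645 (for α = 0.1, two-sided)
z_β = 0.806 (for power = 0.79)
d = 0.93

n = ((1.645 + 0.806) / 0.93)²
n = (2.635)²
n ≈ 6.94
Round up to the next whole number: n = 7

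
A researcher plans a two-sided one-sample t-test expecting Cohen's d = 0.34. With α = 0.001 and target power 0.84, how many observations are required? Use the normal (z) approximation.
n = 159

Sample size formula (one-sample t-test, normal approximation):
n = ((z_{α/2} + z_β) / d)²

z_{α/2} = 3.291 (for α = 0.001, two-sided)
z_β = 0.994 (for power = 0.84)
d = 0.34

n = ((3.291 + 0.994) / 0.34)²
n = (12.603)²
n ≈ 158.84
Round up to the next whole number: n = 159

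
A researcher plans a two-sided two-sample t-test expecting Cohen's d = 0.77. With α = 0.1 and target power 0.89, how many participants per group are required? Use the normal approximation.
n = 28 per group

Sample size formula (two-sample t-test, normal approximation):
n = 2 · ((z_{α/2} + z_β) / d)²

z_{α/2} = 1.645 (for α = 0.1, two-sided)
z_β = 1.227 (for power = 0.89)
d = 0.77

n = 2 · ((1.645 + 1.227) / 0.77)²
n = 2 · (3.730)²
n ≈ 27.83
Round up to the next whole number: n = 28 per group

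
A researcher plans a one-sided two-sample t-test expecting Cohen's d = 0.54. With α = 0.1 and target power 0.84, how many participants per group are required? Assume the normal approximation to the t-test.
n = 36 per group

Sample size formula (two-sample t-test, normal approximation):
n = 2 · ((z_α + z_β) / d)²

z_α = 1.282 (for α = 0.1, one-sided)
z_β = 0.994 (for power = 0.84)
d = 0.54

n = 2 · ((1.282 + 0.994) / 0.54)²
n = 2 · (4.215)²
n ≈ 35.53
Round up to the next whole number: n = 36 per group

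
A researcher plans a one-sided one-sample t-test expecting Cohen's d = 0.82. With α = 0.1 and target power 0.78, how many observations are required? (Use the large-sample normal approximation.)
n = 7

Sample size formula (one-sample t-test, normal approximation):
n = ((z_α + z_β) / d)²

z_α = 1.282 (for α = 0.1, one-sided)
z_β = 0.772 (for power = 0.78)
d = 0.82

n = ((1.282 + 0.772) / 0.82)²
n = (2.505)²
n ≈ 6.28
Round up to the next whole number: n = 7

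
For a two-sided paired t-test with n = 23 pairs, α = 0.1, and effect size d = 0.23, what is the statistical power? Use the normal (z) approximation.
Power ≈ 0.29

Power calculation (paired t-test, normal approximation):
z_β = d · √n - z_{α/2}
z_β = 0.23 · √23 - 1.645
z_β = 0.23 · 4.796 - 1.645
z_β = -0.542

Power = Φ(z_β) = Φ(-0.542) ≈ 0.294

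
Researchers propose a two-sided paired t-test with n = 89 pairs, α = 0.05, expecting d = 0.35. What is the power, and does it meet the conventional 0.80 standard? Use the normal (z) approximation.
Power ≈ 0.91; the study is adequately powered (power ≥ 0.80)

Power calculation (paired t-test, normal approximation):
z_β = d · √n - z_{α/2}
z_β = 0.35 · √89 - 1.960
z_β = 0.35 · 9.434 - 1.960
z_β = 1.342

Power = Φ(z_β) = Φ(1.342) ≈ 0.910

Effect size d = 0.35 is small by Cohen's convention (0.2/0.5/0.8).

Threshold: power ≥ 0.80 is conventionally adequate.
Power ≈ 0.91 → the study is adequately powered (power ≥ 0.80).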